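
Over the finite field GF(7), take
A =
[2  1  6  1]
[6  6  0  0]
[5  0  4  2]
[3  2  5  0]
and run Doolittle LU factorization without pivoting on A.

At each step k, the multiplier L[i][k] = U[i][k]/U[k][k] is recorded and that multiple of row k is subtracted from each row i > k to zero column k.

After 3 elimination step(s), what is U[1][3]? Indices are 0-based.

k=0: U[0][0]=2
  eliminate (1,0): mult=3, new row 1: (0, 3, 3, 4); set L[1][0]=3
  eliminate (2,0): mult=6, new row 2: (0, 1, 3, 3); set L[2][0]=6
  eliminate (3,0): mult=5, new row 3: (0, 4, 3, 2); set L[3][0]=5
k=1: U[1][1]=3
  eliminate (2,1): mult=5, new row 2: (0, 0, 2, 4); set L[2][1]=5
  eliminate (3,1): mult=6, new row 3: (0, 0, 6, 6); set L[3][1]=6
k=2: U[2][2]=2
  eliminate (3,2): mult=3, new row 3: (0, 0, 0, 1); set L[3][2]=3

U[1][3] = 4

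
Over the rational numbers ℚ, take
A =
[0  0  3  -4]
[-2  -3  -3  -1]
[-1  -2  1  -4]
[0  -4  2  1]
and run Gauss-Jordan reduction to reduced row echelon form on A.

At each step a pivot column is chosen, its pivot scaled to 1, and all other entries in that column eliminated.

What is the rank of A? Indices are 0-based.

rank = 4

[1] R0 <-> R1
[1] R0 /= -2  ⇒  (1, 3/2, 3/2, 1/2)
     R2 -= -1·R0  ⇒  (0, -1/2, 5/2, -7/2)
[2] R1 <-> R2
[2] R1 /= -1/2  ⇒  (0, 1, -5, 7)
     R0 -= 3/2·R1  ⇒  (1, 0, 9, -10)
     R3 -= -4·R1  ⇒  (0, 0, -18, 29)
[3] R2 /= 3  ⇒  (0, 0, 1, -4/3)
     R0 -= 9·R2  ⇒  (1, 0, 0, 2)
     R1 -= -5·R2  ⇒  (0, 1, 0, 1/3)
     R3 -= -18·R2  ⇒  (0, 0, 0, 5)
[4] R3 /= 5  ⇒  (0, 0, 0, 1)
     R0 -= 2·R3  ⇒  (1, 0, 0, 0)
     R1 -= 1/3·R3  ⇒  (0, 1, 0, 0)
     R2 -= -4/3·R3  ⇒  (0, 0, 1, 0)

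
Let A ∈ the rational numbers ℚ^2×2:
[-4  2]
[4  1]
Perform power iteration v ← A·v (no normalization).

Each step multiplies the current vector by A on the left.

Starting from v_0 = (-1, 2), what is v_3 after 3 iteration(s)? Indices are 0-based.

v_3 = (204, -114)

v_0 = (-1, 2).
v_1 = A·v_0 = (8, -2).
v_2 = A·v_1 = (-36, 30).
v_3 = A·v_2 = (204, -114).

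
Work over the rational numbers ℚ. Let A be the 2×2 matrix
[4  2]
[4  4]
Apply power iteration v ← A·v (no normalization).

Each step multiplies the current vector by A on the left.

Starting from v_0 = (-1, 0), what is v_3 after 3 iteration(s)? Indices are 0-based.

v_3 = (-160, -224)

v_0 = (-1, 0).
v_1 = A·v_0 = (-4, -4).
v_2 = A·v_1 = (-24, -32).
v_3 = A·v_2 = (-160, -224).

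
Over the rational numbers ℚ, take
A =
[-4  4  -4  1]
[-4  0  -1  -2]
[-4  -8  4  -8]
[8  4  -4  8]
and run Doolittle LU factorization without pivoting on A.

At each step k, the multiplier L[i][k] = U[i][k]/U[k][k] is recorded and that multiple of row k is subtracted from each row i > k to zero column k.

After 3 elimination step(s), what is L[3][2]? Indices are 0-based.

k=0: U[0][0]=-4
  eliminate (1,0): mult=1, new row 1: (0, -4, 3, -3); set L[1][0]=1
  eliminate (2,0): mult=1, new row 2: (0, -12, 8, -9); set L[2][0]=1
  eliminate (3,0): mult=-2, new row 3: (0, 12, -12, 10); set L[3][0]=-2
k=1: U[1][1]=-4
  eliminate (2,1): mult=3, new row 2: (0, 0, -1, 0); set L[2][1]=3
  eliminate (3,1): mult=-3, new row 3: (0, 0, -3, 1); set L[3][1]=-3
k=2: U[2][2]=-1
  eliminate (3,2): mult=3, new row 3: (0, 0, 0, 1); set L[3][2]=3

L[3][2] = 3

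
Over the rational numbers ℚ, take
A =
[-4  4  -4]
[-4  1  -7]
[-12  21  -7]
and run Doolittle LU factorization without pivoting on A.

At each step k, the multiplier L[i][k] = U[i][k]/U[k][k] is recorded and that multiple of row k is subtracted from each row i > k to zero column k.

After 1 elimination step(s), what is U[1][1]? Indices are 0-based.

[col 0] pivot -4
  R1 -= 1*R0 → (0, -3, -3)  (L[1][0] := 1)
  R2 -= 3*R0 → (0, 9, 5)  (L[2][0] := 3)

U[1][1] = -3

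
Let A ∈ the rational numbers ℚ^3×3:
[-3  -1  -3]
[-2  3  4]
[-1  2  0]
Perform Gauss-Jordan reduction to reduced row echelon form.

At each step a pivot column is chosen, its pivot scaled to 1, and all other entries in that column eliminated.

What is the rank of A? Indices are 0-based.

[1] R0 /= -3  ⇒  (1, 1/3, 1)
     R1 -= -2·R0  ⇒  (0, 11/3, 6)
     R2 -= -1·R0  ⇒  (0, 7/3, 1)
[2] R1 /= 11/3  ⇒  (0, 1, 18/11)
     R0 -= 1/3·R1  ⇒  (1, 0, 5/11)
     R2 -= 7/3·R1  ⇒  (0, 0, -31/11)
[3] R2 /= -31/11  ⇒  (0, 0, 1)
     R0 -= 5/11·R2  ⇒  (1, 0, 0)
     R1 -= 18/11·R2  ⇒  (0, 1, 0)

rank = 3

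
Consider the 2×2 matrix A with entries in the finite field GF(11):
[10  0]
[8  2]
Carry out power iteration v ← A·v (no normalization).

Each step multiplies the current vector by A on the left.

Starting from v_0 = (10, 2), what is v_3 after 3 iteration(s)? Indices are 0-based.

v_0 = (10, 2).
v_1 = A·v_0 = (1, 7).
v_2 = A·v_1 = (10, 0).
v_3 = A·v_2 = (1, 3).

v_3 = (1, 3)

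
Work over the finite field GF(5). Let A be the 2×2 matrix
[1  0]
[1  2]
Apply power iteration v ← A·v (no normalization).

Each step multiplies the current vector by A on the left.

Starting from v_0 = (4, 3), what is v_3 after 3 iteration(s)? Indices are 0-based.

v_0 = (4, 3).
v_1 = A·v_0 = (4, 0).
v_2 = A·v_1 = (4, 4).
v_3 = A·v_2 = (4, 2).

v_3 = (4, 2)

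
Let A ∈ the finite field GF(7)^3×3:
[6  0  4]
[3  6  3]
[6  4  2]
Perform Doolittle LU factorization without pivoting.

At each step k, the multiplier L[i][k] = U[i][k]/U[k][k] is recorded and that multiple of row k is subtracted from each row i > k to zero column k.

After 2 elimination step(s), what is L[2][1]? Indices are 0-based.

Step 1: pivot at (0,0) is 6.
  row1 ← row1 − (4)·row0  ⇒  L[1][0]=4, U row1=(0, 6, 1)
  row2 ← row2 − (1)·row0  ⇒  L[2][0]=1, U row2=(0, 4, 5)
Step 2: pivot at (1,1) is 6.
  row2 ← row2 − (3)·row1  ⇒  L[2][1]=3, U row2=(0, 0, 2)

L[2][1] = 3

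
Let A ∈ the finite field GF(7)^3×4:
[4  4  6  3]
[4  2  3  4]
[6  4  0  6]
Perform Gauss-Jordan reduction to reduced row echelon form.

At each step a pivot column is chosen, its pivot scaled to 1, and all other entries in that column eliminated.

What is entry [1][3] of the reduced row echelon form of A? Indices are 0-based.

step 1: normalize row 0 (÷4) = (1, 1, 5, 6)
  row 1: subtract 4×row0 = (0, 5, 4, 1)
  row 2: subtract 6×row0 = (0, 5, 5, 5)
step 2: normalize row 1 (÷5) = (0, 1, 5, 3)
  row 0: subtract 1×row1 = (1, 0, 0, 3)
  row 2: subtract 5×row1 = (0, 0, 1, 4)
step 3: normalize row 2 (÷1) = (0, 0, 1, 4)
  row 1: subtract 5×row2 = (0, 1, 0, 4)

M[1][3] = 4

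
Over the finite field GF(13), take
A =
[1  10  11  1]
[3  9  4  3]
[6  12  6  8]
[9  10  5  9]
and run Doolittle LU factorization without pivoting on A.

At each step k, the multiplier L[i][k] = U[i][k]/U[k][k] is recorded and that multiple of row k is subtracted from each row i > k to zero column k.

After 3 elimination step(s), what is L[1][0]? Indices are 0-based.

Step 1: pivot at (0,0) is 1.
  row1 ← row1 − (3)·row0  ⇒  L[1][0]=3, U row1=(0, 5, 10, 0)
  row2 ← row2 − (6)·row0  ⇒  L[2][0]=6, U row2=(0, 4, 5, 2)
  row3 ← row3 − (9)·row0  ⇒  L[3][0]=9, U row3=(0, 11, 10, 0)
Step 2: pivot at (1,1) is 5.
  row2 ← row2 − (6)·row1  ⇒  L[2][1]=6, U row2=(0, 0, 10, 2)
  row3 ← row3 − (10)·row1  ⇒  L[3][1]=10, U row3=(0, 0, 1, 0)
Step 3: pivot at (2,2) is 10.
  row3 ← row3 − (4)·row2  ⇒  L[3][2]=4, U row3=(0, 0, 0, 5)

L[1][0] = 3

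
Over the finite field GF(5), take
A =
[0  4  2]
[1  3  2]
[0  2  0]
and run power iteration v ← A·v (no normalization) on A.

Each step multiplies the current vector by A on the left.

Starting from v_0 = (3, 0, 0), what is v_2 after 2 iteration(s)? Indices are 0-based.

v_2 = (2, 4, 1)

v_0 = (3, 0, 0).
v_1 = A·v_0 = (0, 3, 0).
v_2 = A·v_1 = (2, 4, 1).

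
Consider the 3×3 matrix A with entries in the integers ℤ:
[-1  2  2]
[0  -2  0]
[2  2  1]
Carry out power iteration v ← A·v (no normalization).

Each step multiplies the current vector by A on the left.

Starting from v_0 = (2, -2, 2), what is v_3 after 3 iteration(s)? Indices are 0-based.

v_0 = (2, -2, 2).
v_1 = A·v_0 = (-2, 4, 2).
v_2 = A·v_1 = (14, -8, 6).
v_3 = A·v_2 = (-18, 16, 18).

v_3 = (-18, 16, 18)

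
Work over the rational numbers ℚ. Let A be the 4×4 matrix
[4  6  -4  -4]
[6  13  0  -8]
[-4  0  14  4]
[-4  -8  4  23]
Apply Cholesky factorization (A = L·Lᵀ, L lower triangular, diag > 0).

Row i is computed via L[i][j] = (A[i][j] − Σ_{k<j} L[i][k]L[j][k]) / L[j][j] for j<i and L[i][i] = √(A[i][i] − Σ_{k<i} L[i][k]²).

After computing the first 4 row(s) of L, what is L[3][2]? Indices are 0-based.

Step 1: L[0][0] = √(4) = 2.
  L[1][0] = (6) / L[0][0] = 3.
Step 2: L[1][1] = √(4) = 2.
  L[2][0] = (-4) / L[0][0] = -2.
  L[2][1] = (6) / L[1][1] = 3.
Step 3: L[2][2] = √(1) = 1.
  L[3][0] = (-4) / L[0][0] = -2.
  L[3][1] = (-2) / L[1][1] = -1.
  L[3][2] = (3) / L[2][2] = 3.
Step 4: L[3][3] = √(9) = 3.

L[3][2] = 3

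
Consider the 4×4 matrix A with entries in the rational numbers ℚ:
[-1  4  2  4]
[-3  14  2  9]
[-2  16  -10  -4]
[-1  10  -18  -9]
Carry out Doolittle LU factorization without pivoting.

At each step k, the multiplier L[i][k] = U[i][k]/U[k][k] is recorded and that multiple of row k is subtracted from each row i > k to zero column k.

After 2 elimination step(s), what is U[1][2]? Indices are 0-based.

k=0: U[0][0]=-1
  eliminate (1,0): mult=3, new row 1: (0, 2, -4, -3); set L[1][0]=3
  eliminate (2,0): mult=2, new row 2: (0, 8, -14, -12); set L[2][0]=2
  eliminate (3,0): mult=1, new row 3: (0, 6, -20, -13); set L[3][0]=1
k=1: U[1][1]=2
  eliminate (2,1): mult=4, new row 2: (0, 0, 2, 0); set L[2][1]=4
  eliminate (3,1): mult=3, new row 3: (0, 0, -8, -4); set L[3][1]=3

U[1][2] = -4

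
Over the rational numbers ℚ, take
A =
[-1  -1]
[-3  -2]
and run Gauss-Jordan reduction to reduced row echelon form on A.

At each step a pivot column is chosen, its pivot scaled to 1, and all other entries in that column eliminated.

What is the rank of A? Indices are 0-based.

step 1: normalize row 0 (÷-1) = (1, 1)
  row 1: subtract -3×row0 = (0, 1)
step 2: normalize row 1 (÷1) = (0, 1)
  row 0: subtract 1×row1 = (1, 0)

rank = 2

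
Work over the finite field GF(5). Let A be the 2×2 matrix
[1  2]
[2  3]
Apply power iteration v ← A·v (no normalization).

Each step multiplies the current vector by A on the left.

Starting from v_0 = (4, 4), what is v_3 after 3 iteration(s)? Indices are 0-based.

v_0 = (4, 4).
v_1 = A·v_0 = (2, 0).
v_2 = A·v_1 = (2, 4).
v_3 = A·v_2 = (0, 1).

v_3 = (0, 1)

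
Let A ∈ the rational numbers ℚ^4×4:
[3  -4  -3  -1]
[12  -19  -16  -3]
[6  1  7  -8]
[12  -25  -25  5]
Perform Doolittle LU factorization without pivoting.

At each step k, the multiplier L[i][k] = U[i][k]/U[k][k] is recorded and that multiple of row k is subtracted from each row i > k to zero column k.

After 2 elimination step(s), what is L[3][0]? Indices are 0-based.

L[3][0] = 4

[col 0] pivot 3
  R1 -= 4*R0 → (0, -3, -4, 1)  (L[1][0] := 4)
  R2 -= 2*R0 → (0, 9, 13, -6)  (L[2][0] := 2)
  R3 -= 4*R0 → (0, -9, -13, 9)  (L[3][0] := 4)
[col 1] pivot -3
  R2 -= -3*R1 → (0, 0, 1, -3)  (L[2][1] := -3)
  R3 -= 3*R1 → (0, 0, -1, 6)  (L[3][1] := 3)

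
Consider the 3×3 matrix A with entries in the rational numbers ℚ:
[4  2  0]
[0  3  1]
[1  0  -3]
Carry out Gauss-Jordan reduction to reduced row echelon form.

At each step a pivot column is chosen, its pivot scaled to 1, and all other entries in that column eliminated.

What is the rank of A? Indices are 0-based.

rank = 3

[1] R0 /= 4  ⇒  (1, 1/2, 0)
     R2 -= 1·R0  ⇒  (0, -1/2, -3)
[2] R1 /= 3  ⇒  (0, 1, 1/3)
     R0 -= 1/2·R1  ⇒  (1, 0, -1/6)
     R2 -= -1/2·R1  ⇒  (0, 0, -17/6)
[3] R2 /= -17/6  ⇒  (0, 0, 1)
     R0 -= -1/6·R2  ⇒  (1, 0, 0)
     R1 -= 1/3·R2  ⇒  (0, 1, 0)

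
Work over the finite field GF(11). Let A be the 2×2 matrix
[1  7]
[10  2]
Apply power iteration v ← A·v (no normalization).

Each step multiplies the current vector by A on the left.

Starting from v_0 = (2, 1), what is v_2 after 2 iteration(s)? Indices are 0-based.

v_0 = (2, 1).
v_1 = A·v_0 = (9, 0).
v_2 = A·v_1 = (9, 2).

v_2 = (9, 2)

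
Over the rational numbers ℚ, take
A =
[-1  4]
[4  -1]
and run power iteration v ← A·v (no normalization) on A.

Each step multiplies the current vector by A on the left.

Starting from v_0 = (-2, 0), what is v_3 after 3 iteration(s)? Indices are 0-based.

v_0 = (-2, 0).
v_1 = A·v_0 = (2, -8).
v_2 = A·v_1 = (-34, 16).
v_3 = A·v_2 = (98, -152).

v_3 = (98, -152)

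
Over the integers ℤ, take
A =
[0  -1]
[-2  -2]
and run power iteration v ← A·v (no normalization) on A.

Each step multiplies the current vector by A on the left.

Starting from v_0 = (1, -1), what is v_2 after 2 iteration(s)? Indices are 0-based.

v_2 = (0, -2)

v_0 = (1, -1).
v_1 = A·v_0 = (1, 0).
v_2 = A·v_1 = (0, -2).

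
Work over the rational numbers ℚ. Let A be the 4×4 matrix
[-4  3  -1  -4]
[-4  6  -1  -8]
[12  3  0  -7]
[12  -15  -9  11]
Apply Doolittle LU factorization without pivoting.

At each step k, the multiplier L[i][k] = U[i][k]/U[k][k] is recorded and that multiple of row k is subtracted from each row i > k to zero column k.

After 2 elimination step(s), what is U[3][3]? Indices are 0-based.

U[3][3] = -9

Step 1: pivot at (0,0) is -4.
  row1 ← row1 − (1)·row0  ⇒  L[1][0]=1, U row1=(0, 3, 0, -4)
  row2 ← row2 − (-3)·row0  ⇒  L[2][0]=-3, U row2=(0, 12, -3, -19)
  row3 ← row3 − (-3)·row0  ⇒  L[3][0]=-3, U row3=(0, -6, -12, -1)
Step 2: pivot at (1,1) is 3.
  row2 ← row2 − (4)·row1  ⇒  L[2][1]=4, U row2=(0, 0, -3, -3)
  row3 ← row3 − (-2)·row1  ⇒  L[3][1]=-2, U row3=(0, 0, -12, -9)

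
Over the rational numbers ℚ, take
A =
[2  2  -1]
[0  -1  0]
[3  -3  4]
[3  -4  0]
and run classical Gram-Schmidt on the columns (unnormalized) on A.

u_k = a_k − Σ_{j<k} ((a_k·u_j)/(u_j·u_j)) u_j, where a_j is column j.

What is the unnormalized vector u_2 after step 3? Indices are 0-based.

Step 1: u_0 = a_0 = (2, 0, 3, 3).
Step 2: u_1 = a_1 − (-17/22)·u_0 = (39/11, -1, -15/22, -37/22).
Step 3: u_2 = a_2 − (5/11)·u_0 − (-138/371)·u_1 = (-219/371, -138/371, 884/371, -738/371).

u_2 = (-219/371, -138/371, 884/371, -738/371)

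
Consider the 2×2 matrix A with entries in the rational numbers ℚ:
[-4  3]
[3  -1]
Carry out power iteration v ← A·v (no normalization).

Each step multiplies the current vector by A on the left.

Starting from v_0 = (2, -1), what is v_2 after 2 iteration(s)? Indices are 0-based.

v_0 = (2, -1).
v_1 = A·v_0 = (-11, 7).
v_2 = A·v_1 = (65, -40).

v_2 = (65, -40)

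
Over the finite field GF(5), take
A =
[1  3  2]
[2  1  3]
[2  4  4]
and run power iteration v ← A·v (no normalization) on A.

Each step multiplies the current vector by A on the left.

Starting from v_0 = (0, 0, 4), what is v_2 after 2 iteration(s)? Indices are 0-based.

v_0 = (0, 0, 4).
v_1 = A·v_0 = (3, 2, 1).
v_2 = A·v_1 = (1, 1, 3).

v_2 = (1, 1, 3)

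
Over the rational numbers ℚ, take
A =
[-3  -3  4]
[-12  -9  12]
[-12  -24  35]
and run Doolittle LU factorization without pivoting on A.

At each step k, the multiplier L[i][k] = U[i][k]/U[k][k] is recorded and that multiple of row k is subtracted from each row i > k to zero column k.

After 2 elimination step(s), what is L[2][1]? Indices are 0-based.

Step 1: pivot at (0,0) is -3.
  row1 ← row1 − (4)·row0  ⇒  L[1][0]=4, U row1=(0, 3, -4)
  row2 ← row2 − (4)·row0  ⇒  L[2][0]=4, U row2=(0, -12, 19)
Step 2: pivot at (1,1) is 3.
  row2 ← row2 − (-4)·row1  ⇒  L[2][1]=-4, U row2=(0, 0, 3)

L[2][1] = -4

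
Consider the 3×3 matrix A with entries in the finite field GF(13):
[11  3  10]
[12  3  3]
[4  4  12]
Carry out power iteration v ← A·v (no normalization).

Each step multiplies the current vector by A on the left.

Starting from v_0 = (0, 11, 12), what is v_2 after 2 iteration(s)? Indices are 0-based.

v_2 = (0, 7, 11)

v_0 = (0, 11, 12).
v_1 = A·v_0 = (10, 4, 6).
v_2 = A·v_1 = (0, 7, 11).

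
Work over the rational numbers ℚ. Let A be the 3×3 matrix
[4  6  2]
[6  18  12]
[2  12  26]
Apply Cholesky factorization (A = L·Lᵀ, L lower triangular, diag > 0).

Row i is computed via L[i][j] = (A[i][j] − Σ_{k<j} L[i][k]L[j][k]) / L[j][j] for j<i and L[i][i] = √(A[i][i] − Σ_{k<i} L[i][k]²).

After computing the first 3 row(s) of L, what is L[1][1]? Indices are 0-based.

L[1][1] = 3

Step 1: L[0][0] = √(4) = 2.
  L[1][0] = (6) / L[0][0] = 3.
Step 2: L[1][1] = √(9) = 3.
  L[2][0] = (2) / L[0][0] = 1.
  L[2][1] = (9) / L[1][1] = 3.
Step 3: L[2][2] = √(16) = 4.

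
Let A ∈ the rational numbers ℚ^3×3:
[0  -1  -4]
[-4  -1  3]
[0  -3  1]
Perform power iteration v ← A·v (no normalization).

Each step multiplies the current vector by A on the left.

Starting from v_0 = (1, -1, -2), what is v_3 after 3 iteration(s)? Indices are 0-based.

v_3 = (-88, 88, 100)

v_0 = (1, -1, -2).
v_1 = A·v_0 = (9, -9, 1).
v_2 = A·v_1 = (5, -24, 28).
v_3 = A·v_2 = (-88, 88, 100).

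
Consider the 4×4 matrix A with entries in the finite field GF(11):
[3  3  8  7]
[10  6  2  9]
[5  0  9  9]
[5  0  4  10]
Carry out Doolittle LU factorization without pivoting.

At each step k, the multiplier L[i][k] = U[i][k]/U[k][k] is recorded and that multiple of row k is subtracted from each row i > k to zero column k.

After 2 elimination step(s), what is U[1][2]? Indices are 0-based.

k=0: U[0][0]=3
  eliminate (1,0): mult=7, new row 1: (0, 7, 1, 4); set L[1][0]=7
  eliminate (2,0): mult=9, new row 2: (0, 6, 3, 1); set L[2][0]=9
  eliminate (3,0): mult=9, new row 3: (0, 6, 9, 2); set L[3][0]=9
k=1: U[1][1]=7
  eliminate (2,1): mult=4, new row 2: (0, 0, 10, 7); set L[2][1]=4
  eliminate (3,1): mult=4, new row 3: (0, 0, 5, 8); set L[3][1]=4

U[1][2] = 1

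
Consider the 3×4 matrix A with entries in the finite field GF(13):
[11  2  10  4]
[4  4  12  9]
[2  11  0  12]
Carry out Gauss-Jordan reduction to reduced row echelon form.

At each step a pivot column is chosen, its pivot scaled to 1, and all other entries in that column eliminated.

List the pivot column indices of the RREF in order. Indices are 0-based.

pivot(0,0)=11: scale R0 → (1, 12, 8, 11)
  clear (1,0): R1 −= (4)R0 → (0, 8, 6, 4)
  clear (2,0): R2 −= (2)R0 → (0, 0, 10, 3)
pivot(1,1)=8: scale R1 → (0, 1, 4, 7)
  clear (0,1): R0 −= (12)R1 → (1, 0, 12, 5)
pivot(2,2)=10: scale R2 → (0, 0, 1, 12)
  clear (0,2): R0 −= (12)R2 → (1, 0, 0, 4)
  clear (1,2): R1 −= (4)R2 → (0, 1, 0, 11)

pivot columns: 0, 1, 2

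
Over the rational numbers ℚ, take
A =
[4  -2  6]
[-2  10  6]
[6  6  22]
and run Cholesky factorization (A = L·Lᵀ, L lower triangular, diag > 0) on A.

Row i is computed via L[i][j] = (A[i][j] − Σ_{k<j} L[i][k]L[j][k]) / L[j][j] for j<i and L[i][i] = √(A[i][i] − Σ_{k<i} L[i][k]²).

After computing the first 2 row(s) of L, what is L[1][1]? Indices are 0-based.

Step 1: L[0][0] = √(4) = 2.
  L[1][0] = (-2) / L[0][0] = -1.
Step 2: L[1][1] = √(9) = 3.

L[1][1] = 3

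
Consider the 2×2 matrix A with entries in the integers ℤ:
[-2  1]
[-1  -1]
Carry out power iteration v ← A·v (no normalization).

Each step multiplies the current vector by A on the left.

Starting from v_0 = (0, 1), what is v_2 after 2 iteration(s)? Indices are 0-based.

v_0 = (0, 1).
v_1 = A·v_0 = (1, -1).
v_2 = A·v_1 = (-3, 0).

v_2 = (-3, 0)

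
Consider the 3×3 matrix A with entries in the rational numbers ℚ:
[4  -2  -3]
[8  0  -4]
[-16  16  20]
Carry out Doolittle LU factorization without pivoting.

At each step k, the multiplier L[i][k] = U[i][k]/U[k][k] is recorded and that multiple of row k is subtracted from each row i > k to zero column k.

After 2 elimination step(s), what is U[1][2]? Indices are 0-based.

U[1][2] = 2

Step 1: pivot at (0,0) is 4.
  row1 ← row1 − (2)·row0  ⇒  L[1][0]=2, U row1=(0, 4, 2)
  row2 ← row2 − (-4)·row0  ⇒  L[2][0]=-4, U row2=(0, 8, 8)
Step 2: pivot at (1,1) is 4.
  row2 ← row2 − (2)·row1  ⇒  L[2][1]=2, U row2=(0, 0, 4)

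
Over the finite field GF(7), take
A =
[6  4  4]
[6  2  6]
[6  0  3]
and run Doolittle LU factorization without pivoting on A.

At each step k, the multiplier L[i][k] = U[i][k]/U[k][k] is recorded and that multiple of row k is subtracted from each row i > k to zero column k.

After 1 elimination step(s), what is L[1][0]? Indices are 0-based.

[col 0] pivot 6
  R1 -= 1*R0 → (0, 5, 2)  (L[1][0] := 1)
  R2 -= 1*R0 → (0, 3, 6)  (L[2][0] := 1)

L[1][0] = 1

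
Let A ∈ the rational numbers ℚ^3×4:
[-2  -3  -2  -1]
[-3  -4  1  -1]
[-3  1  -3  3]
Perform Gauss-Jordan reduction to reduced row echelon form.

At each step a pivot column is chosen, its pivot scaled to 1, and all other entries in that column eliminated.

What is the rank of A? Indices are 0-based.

rank = 3

[1] R0 /= -2  ⇒  (1, 3/2, 1, 1/2)
     R1 -= -3·R0  ⇒  (0, 1/2, 4, 1/2)
     R2 -= -3·R0  ⇒  (0, 11/2, 0, 9/2)
[2] R1 /= 1/2  ⇒  (0, 1, 8, 1)
     R0 -= 3/2·R1  ⇒  (1, 0, -11, -1)
     R2 -= 11/2·R1  ⇒  (0, 0, -44, -1)
[3] R2 /= -44  ⇒  (0, 0, 1, 1/44)
     R0 -= -11·R2  ⇒  (1, 0, 0, -3/4)
     R1 -= 8·R2  ⇒  (0, 1, 0, 9/11)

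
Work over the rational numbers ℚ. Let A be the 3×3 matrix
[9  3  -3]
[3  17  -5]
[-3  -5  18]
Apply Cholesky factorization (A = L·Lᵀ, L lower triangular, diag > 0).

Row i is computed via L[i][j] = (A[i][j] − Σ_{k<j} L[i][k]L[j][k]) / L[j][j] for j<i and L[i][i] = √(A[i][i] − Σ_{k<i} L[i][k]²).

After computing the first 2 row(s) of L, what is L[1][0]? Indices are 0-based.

L[1][0] = 1

Step 1: L[0][0] = √(9) = 3.
  L[1][0] = (3) / L[0][0] = 1.
Step 2: L[1][1] = √(16) = 4.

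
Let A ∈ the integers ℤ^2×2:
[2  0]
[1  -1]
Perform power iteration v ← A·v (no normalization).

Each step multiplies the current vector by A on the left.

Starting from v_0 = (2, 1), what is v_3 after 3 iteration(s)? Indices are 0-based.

v_3 = (16, 5)

v_0 = (2, 1).
v_1 = A·v_0 = (4, 1).
v_2 = A·v_1 = (8, 3).
v_3 = A·v_2 = (16, 5).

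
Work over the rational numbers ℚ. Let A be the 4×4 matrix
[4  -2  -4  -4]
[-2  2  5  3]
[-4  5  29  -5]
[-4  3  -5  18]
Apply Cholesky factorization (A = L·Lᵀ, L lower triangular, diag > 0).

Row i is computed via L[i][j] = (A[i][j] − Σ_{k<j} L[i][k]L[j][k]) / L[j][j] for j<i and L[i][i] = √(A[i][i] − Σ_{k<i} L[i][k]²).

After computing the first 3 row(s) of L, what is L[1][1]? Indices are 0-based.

Step 1: L[0][0] = √(4) = 2.
  L[1][0] = (-2) / L[0][0] = -1.
Step 2: L[1][1] = √(1) = 1.
  L[2][0] = (-4) / L[0][0] = -2.
  L[2][1] = (3) / L[1][1] = 3.
Step 3: L[2][2] = √(16) = 4.

L[1][1] = 1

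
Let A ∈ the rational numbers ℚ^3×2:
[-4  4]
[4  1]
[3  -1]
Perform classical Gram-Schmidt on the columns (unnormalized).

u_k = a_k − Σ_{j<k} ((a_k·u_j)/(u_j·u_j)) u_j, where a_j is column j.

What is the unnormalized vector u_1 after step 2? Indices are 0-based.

u_1 = (104/41, 101/41, 4/41)

Step 1: u_0 = a_0 = (-4, 4, 3).
Step 2: u_1 = a_1 − (-15/41)·u_0 = (104/41, 101/41, 4/41).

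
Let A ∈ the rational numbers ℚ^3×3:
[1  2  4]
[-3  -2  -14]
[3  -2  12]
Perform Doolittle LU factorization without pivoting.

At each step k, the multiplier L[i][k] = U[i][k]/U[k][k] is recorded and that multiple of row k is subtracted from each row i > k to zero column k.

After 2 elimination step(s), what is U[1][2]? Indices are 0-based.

k=0: U[0][0]=1
  eliminate (1,0): mult=-3, new row 1: (0, 4, -2); set L[1][0]=-3
  eliminate (2,0): mult=3, new row 2: (0, -8, 0); set L[2][0]=3
k=1: U[1][1]=4
  eliminate (2,1): mult=-2, new row 2: (0, 0, -4); set L[2][1]=-2

U[1][2] = -2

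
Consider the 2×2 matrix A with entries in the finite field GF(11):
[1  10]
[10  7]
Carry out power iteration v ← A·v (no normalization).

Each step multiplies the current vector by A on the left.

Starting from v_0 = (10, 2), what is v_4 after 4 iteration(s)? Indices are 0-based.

v_4 = (2, 0)

v_0 = (10, 2).
v_1 = A·v_0 = (8, 4).
v_2 = A·v_1 = (4, 9).
v_3 = A·v_2 = (6, 4).
v_4 = A·v_3 = (2, 0).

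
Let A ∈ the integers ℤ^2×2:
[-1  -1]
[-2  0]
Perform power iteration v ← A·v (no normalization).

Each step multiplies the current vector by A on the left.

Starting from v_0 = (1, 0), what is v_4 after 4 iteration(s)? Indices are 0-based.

v_0 = (1, 0).
v_1 = A·v_0 = (-1, -2).
v_2 = A·v_1 = (3, 2).
v_3 = A·v_2 = (-5, -6).
v_4 = A·v_3 = (11, 10).

v_4 = (11, 10)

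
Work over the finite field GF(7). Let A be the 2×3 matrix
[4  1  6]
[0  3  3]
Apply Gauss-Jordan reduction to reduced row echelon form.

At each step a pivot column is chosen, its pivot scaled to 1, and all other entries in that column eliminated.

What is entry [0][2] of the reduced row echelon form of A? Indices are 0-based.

pivot(0,0)=4: scale R0 → (1, 2, 5)
pivot(1,1)=3: scale R1 → (0, 1, 1)
  clear (0,1): R0 −= (2)R1 → (1, 0, 3)

M[0][2] = 3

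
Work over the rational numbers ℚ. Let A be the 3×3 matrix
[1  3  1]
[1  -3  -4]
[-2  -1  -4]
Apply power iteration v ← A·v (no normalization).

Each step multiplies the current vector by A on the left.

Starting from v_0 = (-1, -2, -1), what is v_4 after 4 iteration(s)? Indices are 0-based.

v_4 = (898, -1635, -382)

v_0 = (-1, -2, -1).
v_1 = A·v_0 = (-8, 9, 8).
v_2 = A·v_1 = (27, -67, -25).
v_3 = A·v_2 = (-199, 328, 113).
v_4 = A·v_3 = (898, -1635, -382).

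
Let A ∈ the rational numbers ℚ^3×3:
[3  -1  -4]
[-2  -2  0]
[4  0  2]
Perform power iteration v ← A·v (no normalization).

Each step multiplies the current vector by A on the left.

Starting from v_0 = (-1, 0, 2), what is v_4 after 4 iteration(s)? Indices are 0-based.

v_4 = (1037, -174, -244)

v_0 = (-1, 0, 2).
v_1 = A·v_0 = (-11, 2, 0).
v_2 = A·v_1 = (-35, 18, -44).
v_3 = A·v_2 = (53, 34, -228).
v_4 = A·v_3 = (1037, -174, -244).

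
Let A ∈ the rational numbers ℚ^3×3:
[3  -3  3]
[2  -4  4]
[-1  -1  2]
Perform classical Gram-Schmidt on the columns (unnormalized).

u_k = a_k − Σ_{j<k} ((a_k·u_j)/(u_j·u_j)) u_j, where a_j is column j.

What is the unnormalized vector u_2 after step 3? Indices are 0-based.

Step 1: u_0 = a_0 = (3, 2, -1).
Step 2: u_1 = a_1 − (-8/7)·u_0 = (3/7, -12/7, -15/7).
Step 3: u_2 = a_2 − (15/14)·u_0 − (-23/18)·u_1 = (1/3, -1/3, 1/3).

u_2 = (1/3, -1/3, 1/3)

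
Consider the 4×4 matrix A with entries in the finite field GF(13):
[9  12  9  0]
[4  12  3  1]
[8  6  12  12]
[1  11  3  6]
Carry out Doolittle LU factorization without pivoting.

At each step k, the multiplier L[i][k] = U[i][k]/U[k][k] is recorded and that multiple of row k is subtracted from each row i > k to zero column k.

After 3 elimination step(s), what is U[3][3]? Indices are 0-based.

U[3][3] = 9

k=0: U[0][0]=9
  eliminate (1,0): mult=12, new row 1: (0, 11, 12, 1); set L[1][0]=12
  eliminate (2,0): mult=11, new row 2: (0, 4, 4, 12); set L[2][0]=11
  eliminate (3,0): mult=3, new row 3: (0, 1, 2, 6); set L[3][0]=3
k=1: U[1][1]=11
  eliminate (2,1): mult=11, new row 2: (0, 0, 2, 1); set L[2][1]=11
  eliminate (3,1): mult=6, new row 3: (0, 0, 8, 0); set L[3][1]=6
k=2: U[2][2]=2
  eliminate (3,2): mult=4, new row 3: (0, 0, 0, 9); set L[3][2]=4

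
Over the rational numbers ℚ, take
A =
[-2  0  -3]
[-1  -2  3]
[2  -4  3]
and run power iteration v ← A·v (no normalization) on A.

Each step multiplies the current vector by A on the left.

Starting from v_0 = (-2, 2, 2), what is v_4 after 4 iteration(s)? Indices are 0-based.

v_4 = (-218, 184, 570)

v_0 = (-2, 2, 2).
v_1 = A·v_0 = (-2, 4, -6).
v_2 = A·v_1 = (22, -24, -38).
v_3 = A·v_2 = (70, -88, 26).
v_4 = A·v_3 = (-218, 184, 570).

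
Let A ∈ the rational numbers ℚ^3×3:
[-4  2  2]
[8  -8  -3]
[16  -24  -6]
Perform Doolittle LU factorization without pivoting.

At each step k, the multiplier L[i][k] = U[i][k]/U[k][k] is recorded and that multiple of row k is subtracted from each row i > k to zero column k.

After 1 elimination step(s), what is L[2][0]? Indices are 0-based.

L[2][0] = -4

k=0: U[0][0]=-4
  eliminate (1,0): mult=-2, new row 1: (0, -4, 1); set L[1][0]=-2
  eliminate (2,0): mult=-4, new row 2: (0, -16, 2); set L[2][0]=-4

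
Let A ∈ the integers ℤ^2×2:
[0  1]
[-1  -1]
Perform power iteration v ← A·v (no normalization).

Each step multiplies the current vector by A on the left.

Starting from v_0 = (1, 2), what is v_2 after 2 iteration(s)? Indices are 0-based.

v_2 = (-3, 1)

v_0 = (1, 2).
v_1 = A·v_0 = (2, -3).
v_2 = A·v_1 = (-3, 1).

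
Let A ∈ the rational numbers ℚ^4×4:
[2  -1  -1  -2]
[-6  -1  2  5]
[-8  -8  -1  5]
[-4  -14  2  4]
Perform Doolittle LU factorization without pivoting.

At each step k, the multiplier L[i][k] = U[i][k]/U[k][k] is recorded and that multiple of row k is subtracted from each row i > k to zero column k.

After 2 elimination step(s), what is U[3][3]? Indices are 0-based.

Step 1: pivot at (0,0) is 2.
  row1 ← row1 − (-3)·row0  ⇒  L[1][0]=-3, U row1=(0, -4, -1, -1)
  row2 ← row2 − (-4)·row0  ⇒  L[2][0]=-4, U row2=(0, -12, -5, -3)
  row3 ← row3 − (-2)·row0  ⇒  L[3][0]=-2, U row3=(0, -16, 0, 0)
Step 2: pivot at (1,1) is -4.
  row2 ← row2 − (3)·row1  ⇒  L[2][1]=3, U row2=(0, 0, -2, 0)
  row3 ← row3 − (4)·row1  ⇒  L[3][1]=4, U row3=(0, 0, 4, 4)

U[3][3] = 4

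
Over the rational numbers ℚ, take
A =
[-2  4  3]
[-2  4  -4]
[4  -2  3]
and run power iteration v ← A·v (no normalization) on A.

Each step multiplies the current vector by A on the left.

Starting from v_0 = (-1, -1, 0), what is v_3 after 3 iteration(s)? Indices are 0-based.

v_3 = (6, 76, -78)

v_0 = (-1, -1, 0).
v_1 = A·v_0 = (-2, -2, -2).
v_2 = A·v_1 = (-10, 4, -10).
v_3 = A·v_2 = (6, 76, -78).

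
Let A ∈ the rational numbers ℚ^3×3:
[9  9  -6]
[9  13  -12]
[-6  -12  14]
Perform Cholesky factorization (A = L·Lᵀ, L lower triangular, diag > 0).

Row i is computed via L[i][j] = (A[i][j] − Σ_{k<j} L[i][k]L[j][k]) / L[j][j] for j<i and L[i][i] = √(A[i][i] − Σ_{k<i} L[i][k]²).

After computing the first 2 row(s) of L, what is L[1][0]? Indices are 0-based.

Step 1: L[0][0] = √(9) = 3.
  L[1][0] = (9) / L[0][0] = 3.
Step 2: L[1][1] = √(4) = 2.

L[1][0] = 3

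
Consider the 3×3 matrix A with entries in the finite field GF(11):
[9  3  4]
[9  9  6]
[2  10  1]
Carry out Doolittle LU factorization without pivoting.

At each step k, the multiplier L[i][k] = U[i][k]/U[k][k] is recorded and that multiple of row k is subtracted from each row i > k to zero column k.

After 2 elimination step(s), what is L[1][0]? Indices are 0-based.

L[1][0] = 1

[col 0] pivot 9
  R1 -= 1*R0 → (0, 6, 2)  (L[1][0] := 1)
  R2 -= 10*R0 → (0, 2, 5)  (L[2][0] := 10)
[col 1] pivot 6
  R2 -= 4*R1 → (0, 0, 8)  (L[2][1] := 4)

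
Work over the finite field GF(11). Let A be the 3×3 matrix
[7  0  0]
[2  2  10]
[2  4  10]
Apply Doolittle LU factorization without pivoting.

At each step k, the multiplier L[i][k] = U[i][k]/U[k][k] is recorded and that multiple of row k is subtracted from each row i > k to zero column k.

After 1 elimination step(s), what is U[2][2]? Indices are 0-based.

U[2][2] = 10

k=0: U[0][0]=7
  eliminate (1,0): mult=5, new row 1: (0, 2, 10); set L[1][0]=5
  eliminate (2,0): mult=5, new row 2: (0, 4, 10); set L[2][0]=5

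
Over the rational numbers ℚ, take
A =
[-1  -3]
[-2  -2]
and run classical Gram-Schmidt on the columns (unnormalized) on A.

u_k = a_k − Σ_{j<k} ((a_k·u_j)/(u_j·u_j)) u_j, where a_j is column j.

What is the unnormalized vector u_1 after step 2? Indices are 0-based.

u_1 = (-8/5, 4/5)

Step 1: u_0 = a_0 = (-1, -2).
Step 2: u_1 = a_1 − (7/5)·u_0 = (-8/5, 4/5).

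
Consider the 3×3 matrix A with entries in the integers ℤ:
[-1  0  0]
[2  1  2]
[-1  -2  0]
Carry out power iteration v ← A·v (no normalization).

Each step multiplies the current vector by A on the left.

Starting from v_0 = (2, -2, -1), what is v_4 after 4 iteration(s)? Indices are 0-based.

v_4 = (2, 0, -14)

v_0 = (2, -2, -1).
v_1 = A·v_0 = (-2, 0, 2).
v_2 = A·v_1 = (2, 0, 2).
v_3 = A·v_2 = (-2, 8, -2).
v_4 = A·v_3 = (2, 0, -14).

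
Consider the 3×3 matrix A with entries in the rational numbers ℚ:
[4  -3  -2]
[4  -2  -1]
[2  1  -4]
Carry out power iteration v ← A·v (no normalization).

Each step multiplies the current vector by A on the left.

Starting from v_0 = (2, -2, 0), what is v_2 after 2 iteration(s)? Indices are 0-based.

v_2 = (16, 30, 32)

v_0 = (2, -2, 0).
v_1 = A·v_0 = (14, 12, 2).
v_2 = A·v_1 = (16, 30, 32).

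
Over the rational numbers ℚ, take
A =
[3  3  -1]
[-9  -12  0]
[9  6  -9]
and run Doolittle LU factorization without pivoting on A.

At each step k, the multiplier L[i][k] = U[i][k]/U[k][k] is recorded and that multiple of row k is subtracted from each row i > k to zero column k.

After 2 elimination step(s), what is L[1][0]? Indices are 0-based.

L[1][0] = -3

[col 0] pivot 3
  R1 -= -3*R0 → (0, -3, -3)  (L[1][0] := -3)
  R2 -= 3*R0 → (0, -3, -6)  (L[2][0] := 3)
[col 1] pivot -3
  R2 -= 1*R1 → (0, 0, -3)  (L[2][1] := 1)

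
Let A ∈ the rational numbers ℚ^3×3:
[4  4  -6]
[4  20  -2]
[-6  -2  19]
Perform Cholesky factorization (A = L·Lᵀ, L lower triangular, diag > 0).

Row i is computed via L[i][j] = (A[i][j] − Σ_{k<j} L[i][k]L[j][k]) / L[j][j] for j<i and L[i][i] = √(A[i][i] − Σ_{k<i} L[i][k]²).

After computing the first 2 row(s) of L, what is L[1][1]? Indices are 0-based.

L[1][1] = 4

Step 1: L[0][0] = √(4) = 2.
  L[1][0] = (4) / L[0][0] = 2.
Step 2: L[1][1] = √(16) = 4.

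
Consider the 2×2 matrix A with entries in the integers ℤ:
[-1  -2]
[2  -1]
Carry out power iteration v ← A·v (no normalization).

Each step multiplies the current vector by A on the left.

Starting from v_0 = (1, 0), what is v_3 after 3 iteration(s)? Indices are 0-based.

v_0 = (1, 0).
v_1 = A·v_0 = (-1, 2).
v_2 = A·v_1 = (-3, -4).
v_3 = A·v_2 = (11, -2).

v_3 = (11, -2)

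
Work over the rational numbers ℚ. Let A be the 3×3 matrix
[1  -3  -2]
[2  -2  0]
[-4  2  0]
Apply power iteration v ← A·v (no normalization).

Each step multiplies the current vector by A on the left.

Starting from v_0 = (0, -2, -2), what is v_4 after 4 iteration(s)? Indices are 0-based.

v_4 = (70, 92, -160)

v_0 = (0, -2, -2).
v_1 = A·v_0 = (10, 4, -4).
v_2 = A·v_1 = (6, 12, -32).
v_3 = A·v_2 = (34, -12, 0).
v_4 = A·v_3 = (70, 92, -160).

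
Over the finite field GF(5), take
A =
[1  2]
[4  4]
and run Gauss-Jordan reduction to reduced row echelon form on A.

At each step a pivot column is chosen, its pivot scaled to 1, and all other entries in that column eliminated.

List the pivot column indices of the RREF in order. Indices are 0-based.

[1] R0 /= 1  ⇒  (1, 2)
     R1 -= 4·R0  ⇒  (0, 1)
[2] R1 /= 1  ⇒  (0, 1)
     R0 -= 2·R1  ⇒  (1, 0)

pivot columns: 0, 1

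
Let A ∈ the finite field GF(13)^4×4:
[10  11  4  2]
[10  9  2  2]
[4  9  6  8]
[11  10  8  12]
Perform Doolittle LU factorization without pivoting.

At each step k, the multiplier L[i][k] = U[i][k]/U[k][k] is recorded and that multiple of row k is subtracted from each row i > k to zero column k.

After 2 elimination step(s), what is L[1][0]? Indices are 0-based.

L[1][0] = 1

[col 0] pivot 10
  R1 -= 1*R0 → (0, 11, 11, 0)  (L[1][0] := 1)
  R2 -= 3*R0 → (0, 2, 7, 2)  (L[2][0] := 3)
  R3 -= 5*R0 → (0, 7, 1, 2)  (L[3][0] := 5)
[col 1] pivot 11
  R2 -= 12*R1 → (0, 0, 5, 2)  (L[2][1] := 12)
  R3 -= 3*R1 → (0, 0, 7, 2)  (L[3][1] := 3)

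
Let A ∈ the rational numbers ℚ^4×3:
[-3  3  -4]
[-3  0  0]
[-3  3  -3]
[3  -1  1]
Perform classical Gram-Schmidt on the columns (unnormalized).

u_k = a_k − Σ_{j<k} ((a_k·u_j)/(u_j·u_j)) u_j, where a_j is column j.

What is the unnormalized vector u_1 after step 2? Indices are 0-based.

u_1 = (5/4, -7/4, 5/4, 3/4)

Step 1: u_0 = a_0 = (-3, -3, -3, 3).
Step 2: u_1 = a_1 − (-7/12)·u_0 = (5/4, -7/4, 5/4, 3/4).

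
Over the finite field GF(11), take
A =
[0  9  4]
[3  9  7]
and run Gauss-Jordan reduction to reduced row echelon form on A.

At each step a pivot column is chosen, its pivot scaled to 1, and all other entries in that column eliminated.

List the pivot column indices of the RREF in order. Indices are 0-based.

pivot columns: 0, 1

[1] R0 <-> R1
[1] R0 /= 3  ⇒  (1, 3, 6)
[2] R1 /= 9  ⇒  (0, 1, 9)
     R0 -= 3·R1  ⇒  (1, 0, 1)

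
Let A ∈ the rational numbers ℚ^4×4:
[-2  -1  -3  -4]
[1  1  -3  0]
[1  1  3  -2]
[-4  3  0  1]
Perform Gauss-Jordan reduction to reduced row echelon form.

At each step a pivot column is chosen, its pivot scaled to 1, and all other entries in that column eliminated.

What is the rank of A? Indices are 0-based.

rank = 4

step 1: normalize row 0 (÷-2) = (1, 1/2, 3/2, 2)
  row 1: subtract 1×row0 = (0, 1/2, -9/2, -2)
  row 2: subtract 1×row0 = (0, 1/2, 3/2, -4)
  row 3: subtract -4×row0 = (0, 5, 6, 9)
step 2: normalize row 1 (÷1/2) = (0, 1, -9, -4)
  row 0: subtract 1/2×row1 = (1, 0, 6, 4)
  row 2: subtract 1/2×row1 = (0, 0, 6, -2)
  row 3: subtract 5×row1 = (0, 0, 51, 29)
step 3: normalize row 2 (÷6) = (0, 0, 1, -1/3)
  row 0: subtract 6×row2 = (1, 0, 0, 6)
  row 1: subtract -9×row2 = (0, 1, 0, -7)
  row 3: subtract 51×row2 = (0, 0, 0, 46)
step 4: normalize row 3 (÷46) = (0, 0, 0, 1)
  row 0: subtract 6×row3 = (1, 0, 0, 0)
  row 1: subtract -7×row3 = (0, 1, 0, 0)
  row 2: subtract -1/3×row3 = (0, 0, 1, 0)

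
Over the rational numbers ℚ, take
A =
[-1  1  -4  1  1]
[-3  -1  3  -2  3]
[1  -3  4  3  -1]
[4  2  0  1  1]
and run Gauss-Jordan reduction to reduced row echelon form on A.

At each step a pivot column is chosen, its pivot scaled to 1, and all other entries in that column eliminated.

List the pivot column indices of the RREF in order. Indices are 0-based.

step 1: normalize row 0 (÷-1) = (1, -1, 4, -1, -1)
  row 1: subtract -3×row0 = (0, -4, 15, -5, 0)
  row 2: subtract 1×row0 = (0, -2, 0, 4, 0)
  row 3: subtract 4×row0 = (0, 6, -16, 5, 5)
step 2: normalize row 1 (÷-4) = (0, 1, -15/4, 5/4, 0)
  row 0: subtract -1×row1 = (1, 0, 1/4, 1/4, -1)
  row 2: subtract -2×row1 = (0, 0, -15/2, 13/2, 0)
  row 3: subtract 6×row1 = (0, 0, 13/2, -5/2, 5)
step 3: normalize row 2 (÷-15/2) = (0, 0, 1, -13/15, 0)
  row 0: subtract 1/4×row2 = (1, 0, 0, 7/15, -1)
  row 1: subtract -15/4×row2 = (0, 1, 0, -2, 0)
  row 3: subtract 13/2×row2 = (0, 0, 0, 47/15, 5)
step 4: normalize row 3 (÷47/15) = (0, 0, 0, 1, 75/47)
  row 0: subtract 7/15×row3 = (1, 0, 0, 0, -82/47)
  row 1: subtract -2×row3 = (0, 1, 0, 0, 150/47)
  row 2: subtract -13/15×row3 = (0, 0, 1, 0, 65/47)

pivot columns: 0, 1, 2, 3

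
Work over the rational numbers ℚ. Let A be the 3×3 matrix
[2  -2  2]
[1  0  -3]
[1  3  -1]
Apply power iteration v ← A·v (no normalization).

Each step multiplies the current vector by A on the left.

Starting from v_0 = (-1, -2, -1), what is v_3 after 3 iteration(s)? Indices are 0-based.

v_3 = (-44, -52, 26)

v_0 = (-1, -2, -1).
v_1 = A·v_0 = (0, 2, -6).
v_2 = A·v_1 = (-16, 18, 12).
v_3 = A·v_2 = (-44, -52, 26).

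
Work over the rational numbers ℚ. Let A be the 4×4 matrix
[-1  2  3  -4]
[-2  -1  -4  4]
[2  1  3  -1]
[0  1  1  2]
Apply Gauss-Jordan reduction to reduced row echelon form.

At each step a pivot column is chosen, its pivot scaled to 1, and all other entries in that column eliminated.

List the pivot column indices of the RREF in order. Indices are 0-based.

pivot columns: 0, 1, 2, 3

step 1: normalize row 0 (÷-1) = (1, -2, -3, 4)
  row 1: subtract -2×row0 = (0, -5, -10, 12)
  row 2: subtract 2×row0 = (0, 5, 9, -9)
step 2: normalize row 1 (÷-5) = (0, 1, 2, -12/5)
  row 0: subtract -2×row1 = (1, 0, 1, -4/5)
  row 2: subtract 5×row1 = (0, 0, -1, 3)
  row 3: subtract 1×row1 = (0, 0, -1, 22/5)
step 3: normalize row 2 (÷-1) = (0, 0, 1, -3)
  row 0: subtract 1×row2 = (1, 0, 0, 11/5)
  row 1: subtract 2×row2 = (0, 1, 0, 18/5)
  row 3: subtract -1×row2 = (0, 0, 0, 7/5)
step 4: normalize row 3 (÷7/5) = (0, 0, 0, 1)
  row 0: subtract 11/5×row3 = (1, 0, 0, 0)
  row 1: subtract 18/5×row3 = (0, 1, 0, 0)
  row 2: subtract -3×row3 = (0, 0, 1, 0)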